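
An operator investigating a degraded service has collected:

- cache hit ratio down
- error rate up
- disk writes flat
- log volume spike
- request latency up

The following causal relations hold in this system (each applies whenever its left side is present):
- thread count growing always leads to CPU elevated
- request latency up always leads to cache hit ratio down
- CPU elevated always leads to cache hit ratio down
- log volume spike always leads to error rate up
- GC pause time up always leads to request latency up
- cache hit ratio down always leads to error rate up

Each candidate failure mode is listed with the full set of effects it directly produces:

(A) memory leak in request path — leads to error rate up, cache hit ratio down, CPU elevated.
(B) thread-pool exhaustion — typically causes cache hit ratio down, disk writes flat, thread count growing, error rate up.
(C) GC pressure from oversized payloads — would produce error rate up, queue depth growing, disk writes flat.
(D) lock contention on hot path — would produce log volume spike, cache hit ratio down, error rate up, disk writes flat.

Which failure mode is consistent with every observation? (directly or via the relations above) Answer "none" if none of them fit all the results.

none

Testing each hypothesis:
(A) memory leak in request path — cache hit ratio down ✓; error rate up ✓; disk writes flat ✗; log volume spike ✗; request latency up ✗
(B) thread-pool exhaustion — does not account for log volume spike, request latency up
(C) GC pressure from oversized payloads — does not account for cache hit ratio down, log volume spike, request latency up
(D) lock contention on hot path — cache hit ratio down ✓; error rate up ✓; disk writes flat ✓; log volume spike ✓; request latency up ✗
None of the listed candidates fits everything.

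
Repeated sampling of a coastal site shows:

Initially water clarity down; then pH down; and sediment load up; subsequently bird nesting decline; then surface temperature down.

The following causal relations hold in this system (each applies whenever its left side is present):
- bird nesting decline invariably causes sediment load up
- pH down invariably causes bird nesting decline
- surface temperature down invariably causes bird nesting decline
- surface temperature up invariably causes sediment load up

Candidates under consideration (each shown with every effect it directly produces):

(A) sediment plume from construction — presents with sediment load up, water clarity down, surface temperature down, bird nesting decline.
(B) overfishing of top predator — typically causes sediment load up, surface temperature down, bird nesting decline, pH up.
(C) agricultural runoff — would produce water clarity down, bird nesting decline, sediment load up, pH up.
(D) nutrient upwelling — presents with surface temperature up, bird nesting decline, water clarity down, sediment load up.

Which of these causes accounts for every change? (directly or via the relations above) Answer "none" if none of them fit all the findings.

Per-candidate check:
(A) sediment plume from construction — water clarity down match; pH down miss; sediment load up match; bird nesting decline match; surface temperature down match
(B) overfishing of top predator — water clarity down miss; pH down miss; sediment load up match; bird nesting decline match; surface temperature down match
(C) agricultural runoff — water clarity down match; pH down miss; sediment load up match; bird nesting decline match; surface temperature down miss
(D) nutrient upwelling — fails on pH down, surface temperature down (predicts surface temperature up, not surface temperature down)
None of the listed candidates fits everything.

none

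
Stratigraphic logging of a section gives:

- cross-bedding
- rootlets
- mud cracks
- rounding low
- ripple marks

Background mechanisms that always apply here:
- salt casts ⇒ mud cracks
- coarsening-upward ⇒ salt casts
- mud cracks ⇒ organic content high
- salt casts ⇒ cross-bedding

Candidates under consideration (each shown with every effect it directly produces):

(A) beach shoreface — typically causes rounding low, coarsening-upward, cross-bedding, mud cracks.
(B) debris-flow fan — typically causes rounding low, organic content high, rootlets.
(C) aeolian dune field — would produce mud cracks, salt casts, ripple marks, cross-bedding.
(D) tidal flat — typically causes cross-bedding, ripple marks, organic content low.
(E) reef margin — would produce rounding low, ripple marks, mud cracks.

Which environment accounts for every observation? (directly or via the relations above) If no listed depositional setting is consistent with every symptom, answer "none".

none

Per-candidate check:
(A) beach shoreface — does not account for rootlets, ripple marks
(B) debris-flow fan — cross-bedding NO; rootlets yes; mud cracks NO; rounding low yes; ripple marks NO
(C) aeolian dune field — cross-bedding yes; rootlets NO; mud cracks yes; rounding low NO; ripple marks yes
(D) tidal flat — cross-bedding yes; rootlets NO; mud cracks NO; rounding low NO; ripple marks yes
(E) reef margin — does not account for cross-bedding, rootlets
None of the listed candidates fits everything.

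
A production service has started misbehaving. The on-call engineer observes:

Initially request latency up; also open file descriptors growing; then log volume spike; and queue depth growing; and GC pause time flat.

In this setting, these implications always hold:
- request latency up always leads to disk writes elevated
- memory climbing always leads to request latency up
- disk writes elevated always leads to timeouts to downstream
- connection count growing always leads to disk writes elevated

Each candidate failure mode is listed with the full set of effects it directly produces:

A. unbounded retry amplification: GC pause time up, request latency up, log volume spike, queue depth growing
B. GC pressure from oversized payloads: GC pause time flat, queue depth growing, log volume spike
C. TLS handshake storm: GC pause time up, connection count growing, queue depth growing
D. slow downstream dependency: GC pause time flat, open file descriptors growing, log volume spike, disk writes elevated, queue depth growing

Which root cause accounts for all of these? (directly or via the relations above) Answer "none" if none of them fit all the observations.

none

Per-candidate check:
(A) unbounded retry amplification — request latency up ✓; open file descriptors growing ✗; log volume spike ✓; queue depth growing ✓; GC pause time flat ✗
(B) GC pressure from oversized payloads — does not account for request latency up, open file descriptors growing
(C) TLS handshake storm — request latency up ✗; open file descriptors growing ✗; log volume spike ✗; queue depth growing ✓; GC pause time flat ✗
(D) slow downstream dependency — does not account for request latency up
None of the listed candidates fits everything.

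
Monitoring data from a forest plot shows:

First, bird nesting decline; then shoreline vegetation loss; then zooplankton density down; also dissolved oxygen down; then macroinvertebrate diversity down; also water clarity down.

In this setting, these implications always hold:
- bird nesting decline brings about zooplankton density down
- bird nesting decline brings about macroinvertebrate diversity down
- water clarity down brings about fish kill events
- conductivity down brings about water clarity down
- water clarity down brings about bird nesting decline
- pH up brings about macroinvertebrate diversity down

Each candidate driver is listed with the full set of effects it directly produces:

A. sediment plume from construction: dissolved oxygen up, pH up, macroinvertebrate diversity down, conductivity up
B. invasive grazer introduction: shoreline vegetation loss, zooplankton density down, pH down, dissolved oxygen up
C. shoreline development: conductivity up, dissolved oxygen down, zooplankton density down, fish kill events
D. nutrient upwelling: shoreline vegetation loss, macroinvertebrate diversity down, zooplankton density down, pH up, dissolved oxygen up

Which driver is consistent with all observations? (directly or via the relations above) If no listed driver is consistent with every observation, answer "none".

Testing each hypothesis:
(A) sediment plume from construction — bird nesting decline -; shoreline vegetation loss -; zooplankton density down -; dissolved oxygen down -; macroinvertebrate diversity down +; water clarity down -
(B) invasive grazer introduction — fails on bird nesting decline, dissolved oxygen down, macroinvertebrate diversity down, water clarity down (predicts dissolved oxygen up, not dissolved oxygen down)
(C) shoreline development — bird nesting decline -; shoreline vegetation loss -; zooplankton density down +; dissolved oxygen down +; macroinvertebrate diversity down -; water clarity down -
(D) nutrient upwelling — bird nesting decline -; shoreline vegetation loss +; zooplankton density down +; dissolved oxygen down -; macroinvertebrate diversity down +; water clarity down -
None of the listed candidates fits everything.

none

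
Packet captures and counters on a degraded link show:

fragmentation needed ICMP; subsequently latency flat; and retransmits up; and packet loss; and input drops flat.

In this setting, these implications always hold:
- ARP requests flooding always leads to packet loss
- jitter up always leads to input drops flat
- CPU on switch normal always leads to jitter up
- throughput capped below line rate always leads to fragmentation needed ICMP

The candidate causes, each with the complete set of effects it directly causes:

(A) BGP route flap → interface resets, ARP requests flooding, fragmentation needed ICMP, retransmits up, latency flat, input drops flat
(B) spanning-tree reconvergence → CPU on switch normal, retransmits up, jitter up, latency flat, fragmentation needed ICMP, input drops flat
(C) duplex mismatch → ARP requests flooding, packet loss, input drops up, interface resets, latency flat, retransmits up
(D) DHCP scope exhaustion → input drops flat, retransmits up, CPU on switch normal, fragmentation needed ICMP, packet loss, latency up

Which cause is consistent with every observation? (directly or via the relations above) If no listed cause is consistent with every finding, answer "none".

A

Checking each candidate against the observations:
(A) BGP route flap — fragmentation needed ICMP yes; latency flat yes; retransmits up yes; packet loss yes (by ARP requests flooding → packet loss); input drops flat yes
(B) spanning-tree reconvergence — does not account for packet loss
(C) duplex mismatch — fragmentation needed ICMP NO; latency flat yes; retransmits up yes; packet loss yes; input drops flat NO
(D) DHCP scope exhaustion — fails on latency flat (predicts latency up, not latency flat)
(A) alone accounts for all the evidence.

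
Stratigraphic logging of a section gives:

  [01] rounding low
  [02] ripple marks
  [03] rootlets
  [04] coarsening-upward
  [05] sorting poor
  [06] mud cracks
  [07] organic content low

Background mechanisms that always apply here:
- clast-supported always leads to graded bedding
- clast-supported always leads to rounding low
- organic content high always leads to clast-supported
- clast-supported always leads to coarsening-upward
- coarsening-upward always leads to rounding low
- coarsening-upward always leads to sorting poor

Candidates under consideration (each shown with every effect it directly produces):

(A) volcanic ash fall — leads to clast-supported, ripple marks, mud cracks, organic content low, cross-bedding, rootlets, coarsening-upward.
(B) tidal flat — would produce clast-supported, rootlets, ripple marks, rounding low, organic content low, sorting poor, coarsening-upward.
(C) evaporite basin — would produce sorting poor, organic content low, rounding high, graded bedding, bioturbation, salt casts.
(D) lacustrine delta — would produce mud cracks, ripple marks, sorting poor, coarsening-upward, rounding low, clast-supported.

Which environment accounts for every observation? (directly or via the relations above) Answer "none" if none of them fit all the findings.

A

Checking each candidate against the observations:
(A) volcanic ash fall — rounding low yes (through coarsening-upward → rounding low); ripple marks yes; rootlets yes; coarsening-upward yes; sorting poor yes (through coarsening-upward → sorting poor); mud cracks yes; organic content low yes
(B) tidal flat — does not account for mud cracks
(C) evaporite basin — rounding low NO; ripple marks NO; rootlets NO; coarsening-upward NO; sorting poor yes; mud cracks NO; organic content low yes
(D) lacustrine delta — rounding low yes; ripple marks yes; rootlets NO; coarsening-upward yes; sorting poor yes; mud cracks yes; organic content low NO
Only (A) is consistent with every observation.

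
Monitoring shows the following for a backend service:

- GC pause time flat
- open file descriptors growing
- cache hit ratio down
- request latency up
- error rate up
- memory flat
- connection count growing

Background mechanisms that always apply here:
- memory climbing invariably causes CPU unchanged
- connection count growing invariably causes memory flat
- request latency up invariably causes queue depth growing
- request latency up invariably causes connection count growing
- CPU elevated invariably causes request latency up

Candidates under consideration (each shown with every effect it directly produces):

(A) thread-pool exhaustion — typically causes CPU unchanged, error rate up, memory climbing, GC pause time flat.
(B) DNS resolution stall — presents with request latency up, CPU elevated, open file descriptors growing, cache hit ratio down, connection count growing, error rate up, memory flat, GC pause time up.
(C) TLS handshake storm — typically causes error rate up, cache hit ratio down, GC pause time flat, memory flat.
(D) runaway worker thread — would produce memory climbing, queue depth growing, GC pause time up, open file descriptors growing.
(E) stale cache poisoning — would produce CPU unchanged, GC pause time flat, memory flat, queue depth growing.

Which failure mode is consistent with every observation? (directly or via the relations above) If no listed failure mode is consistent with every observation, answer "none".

For each candidate, compare predicted effects to what was observed:
(A) thread-pool exhaustion — GC pause time flat +; open file descriptors growing -; cache hit ratio down -; request latency up -; error rate up +; memory flat -; connection count growing -
(B) DNS resolution stall — GC pause time flat -; open file descriptors growing +; cache hit ratio down +; request latency up +; error rate up +; memory flat +; connection count growing +
(C) TLS handshake storm — GC pause time flat +; open file descriptors growing -; cache hit ratio down +; request latency up -; error rate up +; memory flat +; connection count growing -
(D) runaway worker thread — GC pause time flat -; open file descriptors growing +; cache hit ratio down -; request latency up -; error rate up -; memory flat -; connection count growing -
(E) stale cache poisoning — GC pause time flat +; open file descriptors growing -; cache hit ratio down -; request latency up -; error rate up -; memory flat +; connection count growing -
No candidate is consistent with all observations.

none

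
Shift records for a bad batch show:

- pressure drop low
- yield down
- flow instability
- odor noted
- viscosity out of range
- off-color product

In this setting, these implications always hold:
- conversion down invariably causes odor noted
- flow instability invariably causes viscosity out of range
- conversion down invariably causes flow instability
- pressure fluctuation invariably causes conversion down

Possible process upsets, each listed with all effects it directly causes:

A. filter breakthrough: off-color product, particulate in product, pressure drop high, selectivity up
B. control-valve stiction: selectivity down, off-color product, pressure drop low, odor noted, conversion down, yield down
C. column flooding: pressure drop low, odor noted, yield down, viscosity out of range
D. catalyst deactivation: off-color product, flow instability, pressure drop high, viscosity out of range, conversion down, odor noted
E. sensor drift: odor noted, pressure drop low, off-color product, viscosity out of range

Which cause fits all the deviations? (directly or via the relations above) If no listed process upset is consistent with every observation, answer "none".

Per-candidate check:
(A) filter breakthrough — fails on pressure drop low, yield down, flow instability, odor noted, viscosity out of range (predicts pressure drop high, not pressure drop low)
(B) control-valve stiction — pressure drop low +; yield down +; flow instability + (through conversion down → flow instability); odor noted +; viscosity out of range + (through conversion down → flow instability → viscosity out of range); off-color product +
(C) column flooding — pressure drop low +; yield down +; flow instability -; odor noted +; viscosity out of range +; off-color product -
(D) catalyst deactivation — fails on pressure drop low, yield down (predicts pressure drop high, not pressure drop low)
(E) sensor drift — pressure drop low +; yield down -; flow instability -; odor noted +; viscosity out of range +; off-color product +
(B) alone accounts for all the evidence.

B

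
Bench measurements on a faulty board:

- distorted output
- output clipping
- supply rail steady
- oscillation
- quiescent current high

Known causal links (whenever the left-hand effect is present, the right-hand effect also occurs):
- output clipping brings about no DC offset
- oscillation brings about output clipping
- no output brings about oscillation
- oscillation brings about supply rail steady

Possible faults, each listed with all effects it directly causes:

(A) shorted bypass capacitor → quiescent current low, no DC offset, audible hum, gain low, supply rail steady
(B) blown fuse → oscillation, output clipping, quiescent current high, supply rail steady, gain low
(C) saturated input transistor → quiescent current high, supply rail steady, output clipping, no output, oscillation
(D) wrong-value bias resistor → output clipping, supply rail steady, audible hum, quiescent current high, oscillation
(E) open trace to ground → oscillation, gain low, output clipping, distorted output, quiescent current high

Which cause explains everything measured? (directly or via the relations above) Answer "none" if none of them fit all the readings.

Per-candidate check:
(A) shorted bypass capacitor — fails on distorted output, output clipping, oscillation, quiescent current high (predicts quiescent current low, not quiescent current high)
(B) blown fuse — distorted output NO; output clipping yes; supply rail steady yes; oscillation yes; quiescent current high yes
(C) saturated input transistor — does not account for distorted output
(D) wrong-value bias resistor — distorted output NO; output clipping yes; supply rail steady yes; oscillation yes; quiescent current high yes
(E) open trace to ground — accounts for every observation (supply rail steady via oscillation → supply rail steady)
Only (E) is consistent with every observation.

E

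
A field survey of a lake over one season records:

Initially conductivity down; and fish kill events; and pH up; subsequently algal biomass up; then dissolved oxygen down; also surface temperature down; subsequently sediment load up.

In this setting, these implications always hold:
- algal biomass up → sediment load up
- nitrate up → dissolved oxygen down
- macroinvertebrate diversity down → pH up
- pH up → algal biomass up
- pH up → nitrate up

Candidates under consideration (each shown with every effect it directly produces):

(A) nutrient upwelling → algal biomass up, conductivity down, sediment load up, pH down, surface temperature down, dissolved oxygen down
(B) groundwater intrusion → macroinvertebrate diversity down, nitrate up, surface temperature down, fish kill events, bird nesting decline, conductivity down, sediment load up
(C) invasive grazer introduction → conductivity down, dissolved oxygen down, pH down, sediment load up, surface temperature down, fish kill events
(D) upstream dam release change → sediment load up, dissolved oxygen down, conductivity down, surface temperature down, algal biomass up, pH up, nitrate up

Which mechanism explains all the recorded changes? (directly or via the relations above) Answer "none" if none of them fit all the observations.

B

Testing each hypothesis:
(A) nutrient upwelling — conductivity down +; fish kill events -; pH up -; algal biomass up +; dissolved oxygen down +; surface temperature down +; sediment load up +
(B) groundwater intrusion — accounts for every observation (pH up through macroinvertebrate diversity down → pH up)
(C) invasive grazer introduction — conductivity down +; fish kill events +; pH up -; algal biomass up -; dissolved oxygen down +; surface temperature down +; sediment load up +
(D) upstream dam release change — conductivity down +; fish kill events -; pH up +; algal biomass up +; dissolved oxygen down +; surface temperature down +; sediment load up +
(B) alone accounts for all the evidence.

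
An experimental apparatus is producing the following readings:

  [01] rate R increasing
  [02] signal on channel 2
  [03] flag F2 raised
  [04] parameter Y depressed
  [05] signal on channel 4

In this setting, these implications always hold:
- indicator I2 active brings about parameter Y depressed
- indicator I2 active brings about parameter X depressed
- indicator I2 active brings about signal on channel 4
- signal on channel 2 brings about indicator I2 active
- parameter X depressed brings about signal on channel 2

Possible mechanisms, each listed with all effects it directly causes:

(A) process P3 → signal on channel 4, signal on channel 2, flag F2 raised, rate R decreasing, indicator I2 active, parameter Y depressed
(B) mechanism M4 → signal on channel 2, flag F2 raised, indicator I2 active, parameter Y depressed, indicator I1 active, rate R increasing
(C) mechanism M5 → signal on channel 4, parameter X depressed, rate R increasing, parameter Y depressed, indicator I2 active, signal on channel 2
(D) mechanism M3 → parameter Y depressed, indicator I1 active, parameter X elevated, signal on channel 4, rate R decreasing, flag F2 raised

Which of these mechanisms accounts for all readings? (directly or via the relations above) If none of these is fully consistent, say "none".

B

For each candidate, compare predicted effects to what was observed:
(A) process P3 — fails on rate R increasing (predicts rate R decreasing, not rate R increasing)
(B) mechanism M4 — accounts for every observation (signal on channel 4 by indicator I2 active → signal on channel 4)
(C) mechanism M5 — rate R increasing +; signal on channel 2 +; flag F2 raised -; parameter Y depressed +; signal on channel 4 +
(D) mechanism M3 — fails on rate R increasing, signal on channel 2 (predicts rate R decreasing, not rate R increasing)
(B) is the only candidate with no mismatches.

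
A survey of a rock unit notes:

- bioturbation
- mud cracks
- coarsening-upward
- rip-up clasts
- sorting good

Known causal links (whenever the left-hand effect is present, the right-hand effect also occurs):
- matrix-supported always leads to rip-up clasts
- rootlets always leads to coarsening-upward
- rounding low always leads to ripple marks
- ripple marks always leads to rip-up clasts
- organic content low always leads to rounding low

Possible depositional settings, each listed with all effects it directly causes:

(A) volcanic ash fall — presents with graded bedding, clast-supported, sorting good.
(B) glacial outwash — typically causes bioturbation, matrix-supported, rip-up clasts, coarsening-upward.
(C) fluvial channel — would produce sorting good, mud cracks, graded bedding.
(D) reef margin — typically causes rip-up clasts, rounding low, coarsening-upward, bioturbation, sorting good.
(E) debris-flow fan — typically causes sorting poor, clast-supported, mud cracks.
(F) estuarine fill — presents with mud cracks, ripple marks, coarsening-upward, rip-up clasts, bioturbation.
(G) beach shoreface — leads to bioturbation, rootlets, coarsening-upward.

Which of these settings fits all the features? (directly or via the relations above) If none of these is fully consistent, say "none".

Per-candidate check:
(A) volcanic ash fall — does not account for bioturbation, mud cracks, coarsening-upward, rip-up clasts
(B) glacial outwash — does not account for mud cracks, sorting good
(C) fluvial channel — bioturbation -; mud cracks +; coarsening-upward -; rip-up clasts -; sorting good +
(D) reef margin — bioturbation +; mud cracks -; coarsening-upward +; rip-up clasts +; sorting good +
(E) debris-flow fan — fails on bioturbation, coarsening-upward, rip-up clasts, sorting good (predicts sorting poor, not sorting good)
(F) estuarine fill — bioturbation +; mud cracks +; coarsening-upward +; rip-up clasts +; sorting good -
(G) beach shoreface — does not account for mud cracks, rip-up clasts, sorting good
None of the listed candidates fits everything.

none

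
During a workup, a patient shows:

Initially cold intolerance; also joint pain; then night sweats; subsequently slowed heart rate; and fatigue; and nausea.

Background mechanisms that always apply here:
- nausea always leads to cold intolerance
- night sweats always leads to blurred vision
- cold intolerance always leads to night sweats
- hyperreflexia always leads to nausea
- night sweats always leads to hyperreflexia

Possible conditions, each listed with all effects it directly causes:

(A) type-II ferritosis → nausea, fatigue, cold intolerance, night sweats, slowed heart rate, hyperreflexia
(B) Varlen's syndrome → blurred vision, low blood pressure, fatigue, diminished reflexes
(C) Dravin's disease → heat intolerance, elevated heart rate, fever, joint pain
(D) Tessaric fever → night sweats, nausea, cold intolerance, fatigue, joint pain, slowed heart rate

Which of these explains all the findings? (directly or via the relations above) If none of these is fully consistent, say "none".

D

For each candidate, compare predicted effects to what was observed:
(A) type-II ferritosis — does not account for joint pain
(B) Varlen's syndrome — cold intolerance NO; joint pain NO; night sweats NO; slowed heart rate NO; fatigue yes; nausea NO
(C) Dravin's disease — fails on cold intolerance, night sweats, slowed heart rate, fatigue, nausea (predicts heat intolerance, not cold intolerance; predicts elevated heart rate, not slowed heart rate)
(D) Tessaric fever — cold intolerance yes; joint pain yes; night sweats yes; slowed heart rate yes; fatigue yes; nausea yes
(D) alone accounts for all the evidence.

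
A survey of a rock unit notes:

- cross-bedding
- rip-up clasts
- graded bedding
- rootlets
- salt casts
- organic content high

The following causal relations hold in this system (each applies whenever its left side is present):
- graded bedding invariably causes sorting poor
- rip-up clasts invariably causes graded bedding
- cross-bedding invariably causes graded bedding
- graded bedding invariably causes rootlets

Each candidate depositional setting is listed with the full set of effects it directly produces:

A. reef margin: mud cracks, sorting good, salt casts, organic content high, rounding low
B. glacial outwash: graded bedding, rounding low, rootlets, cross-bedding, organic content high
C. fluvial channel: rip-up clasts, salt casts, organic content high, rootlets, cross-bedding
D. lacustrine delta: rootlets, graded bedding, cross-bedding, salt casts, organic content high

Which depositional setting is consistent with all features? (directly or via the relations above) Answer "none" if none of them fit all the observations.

C

Checking each candidate against the observations:
(A) reef margin — cross-bedding miss; rip-up clasts miss; graded bedding miss; rootlets miss; salt casts match; organic content high match
(B) glacial outwash — cross-bedding match; rip-up clasts miss; graded bedding match; rootlets match; salt casts miss; organic content high match
(C) fluvial channel — cross-bedding match; rip-up clasts match; graded bedding match (through rip-up clasts → graded bedding); rootlets match; salt casts match; organic content high match
(D) lacustrine delta — cross-bedding match; rip-up clasts miss; graded bedding match; rootlets match; salt casts match; organic content high match
Only (C) is consistent with every observation.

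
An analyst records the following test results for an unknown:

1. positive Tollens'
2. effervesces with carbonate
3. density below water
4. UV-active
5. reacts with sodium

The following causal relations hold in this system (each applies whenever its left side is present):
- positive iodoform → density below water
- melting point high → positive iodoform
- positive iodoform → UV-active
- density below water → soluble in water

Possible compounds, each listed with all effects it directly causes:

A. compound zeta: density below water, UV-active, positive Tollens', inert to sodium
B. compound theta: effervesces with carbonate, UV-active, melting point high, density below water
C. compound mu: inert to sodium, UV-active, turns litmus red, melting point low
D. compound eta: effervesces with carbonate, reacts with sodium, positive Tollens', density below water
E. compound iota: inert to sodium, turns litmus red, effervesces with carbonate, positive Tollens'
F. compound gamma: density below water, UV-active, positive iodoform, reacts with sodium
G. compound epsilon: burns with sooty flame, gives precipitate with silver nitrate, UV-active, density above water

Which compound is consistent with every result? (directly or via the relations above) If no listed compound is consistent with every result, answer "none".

Per-candidate check:
(A) compound zeta — fails on effervesces with carbonate, reacts with sodium (predicts inert to sodium, not reacts with sodium)
(B) compound theta — positive Tollens' miss; effervesces with carbonate match; density below water match; UV-active match; reacts with sodium miss
(C) compound mu — fails on positive Tollens', effervesces with carbonate, density below water, reacts with sodium (predicts inert to sodium, not reacts with sodium)
(D) compound eta — positive Tollens' match; effervesces with carbonate match; density below water match; UV-active miss; reacts with sodium match
(E) compound iota — fails on density below water, UV-active, reacts with sodium (predicts inert to sodium, not reacts with sodium)
(F) compound gamma — positive Tollens' miss; effervesces with carbonate miss; density below water match; UV-active match; reacts with sodium match
(G) compound epsilon — fails on positive Tollens', effervesces with carbonate, density below water, reacts with sodium (predicts density above water, not density below water)
No candidate is consistent with all observations.

none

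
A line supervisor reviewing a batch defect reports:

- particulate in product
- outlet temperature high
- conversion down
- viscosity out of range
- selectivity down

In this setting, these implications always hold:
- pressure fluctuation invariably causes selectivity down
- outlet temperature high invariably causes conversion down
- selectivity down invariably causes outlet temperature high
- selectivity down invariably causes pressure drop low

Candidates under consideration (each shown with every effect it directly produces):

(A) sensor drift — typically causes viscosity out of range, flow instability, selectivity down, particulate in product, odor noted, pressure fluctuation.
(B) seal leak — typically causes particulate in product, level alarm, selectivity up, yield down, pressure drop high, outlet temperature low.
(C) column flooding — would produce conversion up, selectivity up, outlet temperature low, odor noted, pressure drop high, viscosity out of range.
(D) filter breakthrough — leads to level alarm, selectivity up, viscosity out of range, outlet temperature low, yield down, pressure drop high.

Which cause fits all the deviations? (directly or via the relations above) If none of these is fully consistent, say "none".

Testing each hypothesis:
(A) sensor drift — particulate in product ✓; outlet temperature high ✓ (by selectivity down → outlet temperature high); conversion down ✓ (by selectivity down → outlet temperature high → conversion down); viscosity out of range ✓; selectivity down ✓
(B) seal leak — fails on outlet temperature high, conversion down, viscosity out of range, selectivity down (predicts outlet temperature low, not outlet temperature high; predicts selectivity up, not selectivity down)
(C) column flooding — particulate in product ✗; outlet temperature high ✗; conversion down ✗; viscosity out of range ✓; selectivity down ✗
(D) filter breakthrough — fails on particulate in product, outlet temperature high, conversion down, selectivity down (predicts outlet temperature low, not outlet temperature high; predicts selectivity up, not selectivity down)
Only (A) is consistent with every observation.

A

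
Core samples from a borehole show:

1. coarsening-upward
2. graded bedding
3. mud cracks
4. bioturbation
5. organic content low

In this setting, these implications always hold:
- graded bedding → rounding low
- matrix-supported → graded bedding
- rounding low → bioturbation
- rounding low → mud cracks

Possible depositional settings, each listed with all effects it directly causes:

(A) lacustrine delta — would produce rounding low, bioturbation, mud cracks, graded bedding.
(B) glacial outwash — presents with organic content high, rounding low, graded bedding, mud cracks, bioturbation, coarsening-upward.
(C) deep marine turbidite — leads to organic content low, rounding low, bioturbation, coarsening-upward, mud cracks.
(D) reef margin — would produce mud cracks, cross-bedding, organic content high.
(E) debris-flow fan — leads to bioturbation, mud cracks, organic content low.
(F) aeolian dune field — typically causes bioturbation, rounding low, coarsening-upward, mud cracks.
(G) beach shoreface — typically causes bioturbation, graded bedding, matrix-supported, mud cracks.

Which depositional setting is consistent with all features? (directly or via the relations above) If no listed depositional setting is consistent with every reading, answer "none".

Checking each candidate against the observations:
(A) lacustrine delta — does not account for coarsening-upward, organic content low
(B) glacial outwash — fails on organic content low (predicts organic content high, not organic content low)
(C) deep marine turbidite — coarsening-upward ✓; graded bedding ✗; mud cracks ✓; bioturbation ✓; organic content low ✓
(D) reef margin — fails on coarsening-upward, graded bedding, bioturbation, organic content low (predicts organic content high, not organic content low)
(E) debris-flow fan — coarsening-upward ✗; graded bedding ✗; mud cracks ✓; bioturbation ✓; organic content low ✓
(F) aeolian dune field — coarsening-upward ✓; graded bedding ✗; mud cracks ✓; bioturbation ✓; organic content low ✗
(G) beach shoreface — does not account for coarsening-upward, organic content low
Every candidate fails on at least one observation.

none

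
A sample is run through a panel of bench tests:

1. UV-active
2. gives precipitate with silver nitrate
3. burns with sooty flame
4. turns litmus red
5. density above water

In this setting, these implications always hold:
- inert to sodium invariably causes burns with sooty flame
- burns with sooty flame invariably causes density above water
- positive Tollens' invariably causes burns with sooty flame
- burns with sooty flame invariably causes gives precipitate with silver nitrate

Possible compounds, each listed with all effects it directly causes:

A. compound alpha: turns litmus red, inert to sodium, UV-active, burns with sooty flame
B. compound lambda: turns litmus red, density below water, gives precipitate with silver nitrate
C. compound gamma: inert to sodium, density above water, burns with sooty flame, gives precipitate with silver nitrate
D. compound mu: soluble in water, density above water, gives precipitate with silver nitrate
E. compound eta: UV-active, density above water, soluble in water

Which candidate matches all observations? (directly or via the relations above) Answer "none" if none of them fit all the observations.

A

Checking each candidate against the observations:
(A) compound alpha — UV-active +; gives precipitate with silver nitrate + (by burns with sooty flame → gives precipitate with silver nitrate); burns with sooty flame +; turns litmus red +; density above water + (by burns with sooty flame → density above water)
(B) compound lambda — UV-active -; gives precipitate with silver nitrate +; burns with sooty flame -; turns litmus red +; density above water -
(C) compound gamma — UV-active -; gives precipitate with silver nitrate +; burns with sooty flame +; turns litmus red -; density above water +
(D) compound mu — UV-active -; gives precipitate with silver nitrate +; burns with sooty flame -; turns litmus red -; density above water +
(E) compound eta — does not account for gives precipitate with silver nitrate, burns with sooty flame, turns litmus red
Only (A) is consistent with every observation.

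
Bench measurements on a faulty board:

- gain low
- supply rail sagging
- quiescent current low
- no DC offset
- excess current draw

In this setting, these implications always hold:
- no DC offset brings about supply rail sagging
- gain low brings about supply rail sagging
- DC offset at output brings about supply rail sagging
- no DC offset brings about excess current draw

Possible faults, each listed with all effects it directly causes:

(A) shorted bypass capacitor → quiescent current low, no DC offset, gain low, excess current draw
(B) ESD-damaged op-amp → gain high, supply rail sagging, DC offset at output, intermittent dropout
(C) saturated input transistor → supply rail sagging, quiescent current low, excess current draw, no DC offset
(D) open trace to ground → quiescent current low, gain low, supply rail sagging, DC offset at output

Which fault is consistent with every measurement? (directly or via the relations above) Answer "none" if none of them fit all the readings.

A

Checking each candidate against the observations:
(A) shorted bypass capacitor — gain low match; supply rail sagging match (through gain low → supply rail sagging); quiescent current low match; no DC offset match; excess current draw match
(B) ESD-damaged op-amp — fails on gain low, quiescent current low, no DC offset, excess current draw (predicts gain high, not gain low; predicts DC offset at output, not no DC offset)
(C) saturated input transistor — gain low miss; supply rail sagging match; quiescent current low match; no DC offset match; excess current draw match
(D) open trace to ground — fails on no DC offset, excess current draw (predicts DC offset at output, not no DC offset)
Only (A) is consistent with every observation.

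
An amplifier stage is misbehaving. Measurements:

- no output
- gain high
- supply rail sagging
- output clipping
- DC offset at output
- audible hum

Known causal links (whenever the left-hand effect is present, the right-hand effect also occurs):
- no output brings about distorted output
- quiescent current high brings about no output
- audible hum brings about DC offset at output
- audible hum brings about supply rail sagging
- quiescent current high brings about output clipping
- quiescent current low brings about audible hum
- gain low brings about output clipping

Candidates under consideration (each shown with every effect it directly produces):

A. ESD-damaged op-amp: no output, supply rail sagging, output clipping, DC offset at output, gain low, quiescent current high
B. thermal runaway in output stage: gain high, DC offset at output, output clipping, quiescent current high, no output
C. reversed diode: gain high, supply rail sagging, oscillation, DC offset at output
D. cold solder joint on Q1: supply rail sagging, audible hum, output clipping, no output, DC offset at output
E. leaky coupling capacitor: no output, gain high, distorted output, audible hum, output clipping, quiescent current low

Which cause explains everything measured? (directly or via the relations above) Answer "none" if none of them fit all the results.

E

Testing each hypothesis:
(A) ESD-damaged op-amp — no output yes; gain high NO; supply rail sagging yes; output clipping yes; DC offset at output yes; audible hum NO
(B) thermal runaway in output stage — no output yes; gain high yes; supply rail sagging NO; output clipping yes; DC offset at output yes; audible hum NO
(C) reversed diode — does not account for no output, output clipping, audible hum
(D) cold solder joint on Q1 — does not account for gain high
(E) leaky coupling capacitor — accounts for every observation (supply rail sagging through audible hum → supply rail sagging)
(E) is the only candidate with no mismatches.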